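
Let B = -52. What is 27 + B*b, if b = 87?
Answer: -4497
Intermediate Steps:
27 + B*b = 27 - 52*87 = 27 - 4524 = -4497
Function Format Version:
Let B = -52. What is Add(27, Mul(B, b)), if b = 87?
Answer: -4497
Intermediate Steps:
Add(27, Mul(B, b)) = Add(27, Mul(-52, 87)) = Add(27, -4524) = -4497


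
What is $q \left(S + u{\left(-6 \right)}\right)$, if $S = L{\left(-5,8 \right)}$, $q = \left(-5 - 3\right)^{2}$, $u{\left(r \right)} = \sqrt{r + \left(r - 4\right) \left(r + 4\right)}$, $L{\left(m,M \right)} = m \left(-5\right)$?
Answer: $1600 + 64 \sqrt{14} \approx 1839.5$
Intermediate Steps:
$L{\left(m,M \right)} = - 5 m$
$u{\left(r \right)} = \sqrt{r + \left(-4 + r\right) \left(4 + r\right)}$
$q = 64$ ($q = \left(-8\right)^{2} = 64$)
$S = 25$ ($S = \left(-5\right) \left(-5\right) = 25$)
$q \left(S + u{\left(-6 \right)}\right) = 64 \left(25 + \sqrt{-16 - 6 + \left(-6\right)^{2}}\right) = 64 \left(25 + \sqrt{-16 - 6 + 36}\right) = 64 \left(25 + \sqrt{14}\right) = 1600 + 64 \sqrt{14}$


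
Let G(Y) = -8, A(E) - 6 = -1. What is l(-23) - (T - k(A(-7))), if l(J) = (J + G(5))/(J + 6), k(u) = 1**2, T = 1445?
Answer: -24517/17 ≈ -1442.2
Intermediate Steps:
A(E) = 5 (A(E) = 6 - 1 = 5)
k(u) = 1
l(J) = (-8 + J)/(6 + J) (l(J) = (J - 8)/(J + 6) = (-8 + J)/(6 + J))
l(-23) - (T - k(A(-7))) = (-8 - 23)/(6 - 23) - (1445 - 1*1) = -31/(-17) - (1445 - 1) = -1/17*(-31) - 1*1444 = 31/17 - 1444 = -24517/17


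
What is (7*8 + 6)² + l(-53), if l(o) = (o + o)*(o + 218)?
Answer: -13646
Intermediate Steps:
l(o) = 2*o*(218 + o) (l(o) = (2*o)*(218 + o) = 2*o*(218 + o))
(7*8 + 6)² + l(-53) = (7*8 + 6)² + 2*(-53)*(218 - 53) = (56 + 6)² + 2*(-53)*165 = 62² - 17490 = 3844 - 17490 = -13646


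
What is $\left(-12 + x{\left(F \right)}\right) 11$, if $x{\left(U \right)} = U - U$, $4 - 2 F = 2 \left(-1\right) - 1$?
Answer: $-132$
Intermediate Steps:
$F = \frac{7}{2}$ ($F = 2 - \frac{2 \left(-1\right) - 1}{2} = 2 - \frac{-2 - 1}{2} = 2 - - \frac{3}{2} = 2 + \frac{3}{2} = \frac{7}{2} \approx 3.5$)
$x{\left(U \right)} = 0$
$\left(-12 + x{\left(F \right)}\right) 11 = \left(-12 + 0\right) 11 = \left(-12\right) 11 = -132$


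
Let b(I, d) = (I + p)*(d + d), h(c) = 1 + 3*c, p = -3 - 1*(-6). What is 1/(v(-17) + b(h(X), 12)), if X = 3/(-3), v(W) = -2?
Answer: 1/22 ≈ 0.045455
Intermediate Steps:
p = 3 (p = -3 + 6 = 3)
X = -1 (X = 3*(-⅓) = -1)
b(I, d) = 2*d*(3 + I) (b(I, d) = (I + 3)*(d + d) = (3 + I)*(2*d) = 2*d*(3 + I))
1/(v(-17) + b(h(X), 12)) = 1/(-2 + 2*12*(3 + (1 + 3*(-1)))) = 1/(-2 + 2*12*(3 + (1 - 3))) = 1/(-2 + 2*12*(3 - 2)) = 1/(-2 + 2*12*1) = 1/(-2 + 24) = 1/22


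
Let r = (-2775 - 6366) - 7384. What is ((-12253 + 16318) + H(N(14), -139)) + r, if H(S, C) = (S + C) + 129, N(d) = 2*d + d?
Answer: -12428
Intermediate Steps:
N(d) = 3*d
H(S, C) = 129 + C + S (H(S, C) = (C + S) + 129 = 129 + C + S)
r = -16525 (r = -9141 - 7384 = -16525)
((-12253 + 16318) + H(N(14), -139)) + r = ((-12253 + 16318) + (129 - 139 + 3*14)) - 16525 = (4065 + (129 - 139 + 42)) - 16525 = (4065 + 32) - 16525 = 4097 - 16525 = -12428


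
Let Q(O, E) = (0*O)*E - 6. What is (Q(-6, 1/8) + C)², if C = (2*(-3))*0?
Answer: 36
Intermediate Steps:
C = 0 (C = -6*0 = 0)
Q(O, E) = -6 (Q(O, E) = 0*E - 6 = 0 - 6 = -6)
(Q(-6, 1/8) + C)² = (-6 + 0)² = (-6)² = 36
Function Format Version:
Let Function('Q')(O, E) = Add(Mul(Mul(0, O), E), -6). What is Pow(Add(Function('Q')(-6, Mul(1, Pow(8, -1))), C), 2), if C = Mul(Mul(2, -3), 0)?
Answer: 36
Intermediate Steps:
C = 0 (C = Mul(-6, 0) = 0)
Function('Q')(O, E) = -6 (Function('Q')(O, E) = Add(Mul(0, E), -6) = Add(0, -6) = -6)
Pow(Add(Function('Q')(-6, Mul(1, Pow(8, -1))), C), 2) = Pow(Add(-6, 0), 2) = Pow(-6, 2) = 36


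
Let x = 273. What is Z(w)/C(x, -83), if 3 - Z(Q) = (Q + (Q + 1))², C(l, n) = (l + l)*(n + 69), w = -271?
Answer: 146339/3822 ≈ 38.289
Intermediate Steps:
C(l, n) = 2*l*(69 + n) (C(l, n) = (2*l)*(69 + n) = 2*l*(69 + n))
Z(Q) = 3 - (1 + 2*Q)² (Z(Q) = 3 - (Q + (Q + 1))² = 3 - (Q + (1 + Q))² = 3 - (1 + 2*Q)²)
Z(w)/C(x, -83) = (3 - (1 + 2*(-271))²)/((2*273*(69 - 83))) = (3 - (1 - 542)²)/((2*273*(-14))) = (3 - 1*(-541)²)/(-7644) = (3 - 1*292681)*(-1/7644) = (3 - 292681)*(-1/7644) = -292678*(-1/7644) = 146339/3822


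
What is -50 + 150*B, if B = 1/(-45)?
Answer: -160/3 ≈ -53.333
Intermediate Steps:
B = -1/45 ≈ -0.022222
-50 + 150*B = -50 + 150*(-1/45) = -50 - 10/3 = -160/3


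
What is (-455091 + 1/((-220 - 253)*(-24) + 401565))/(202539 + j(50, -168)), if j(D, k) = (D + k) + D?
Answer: -187914810446/83603717907 ≈ -2.2477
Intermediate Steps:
j(D, k) = k + 2*D
(-455091 + 1/((-220 - 253)*(-24) + 401565))/(202539 + j(50, -168)) = (-455091 + 1/((-220 - 253)*(-24) + 401565))/(202539 + (-168 + 2*50)) = (-455091 + 1/(-473*(-24) + 401565))/(202539 + (-168 + 100)) = (-455091 + 1/(11352 + 401565))/(202539 - 68) = (-455091 + 1/412917)/202471 = (-455091 + 1/412917)*(1/202471) = -187914810446/412917*1/202471 = -187914810446/83603717907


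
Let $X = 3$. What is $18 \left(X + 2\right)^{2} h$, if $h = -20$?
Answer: $-9000$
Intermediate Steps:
$18 \left(X + 2\right)^{2} h = 18 \left(3 + 2\right)^{2} \left(-20\right) = 18 \cdot 5^{2} \left(-20\right) = 18 \cdot 25 \left(-20\right) = 450 \left(-20\right) = -9000$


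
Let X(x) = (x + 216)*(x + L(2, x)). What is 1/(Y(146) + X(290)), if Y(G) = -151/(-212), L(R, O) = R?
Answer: 212/31323575 ≈ 6.7681e-6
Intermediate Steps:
Y(G) = 151/212 (Y(G) = -151*(-1/212) = 151/212)
X(x) = (2 + x)*(216 + x) (X(x) = (x + 216)*(x + 2) = (216 + x)*(2 + x) = (2 + x)*(216 + x))
1/(Y(146) + X(290)) = 1/(151/212 + (432 + 290**2 + 218*290)) = 1/(151/212 + (432 + 84100 + 63220)) = 1/(151/212 + 147752) = 1/(31323575/212) = 212/31323575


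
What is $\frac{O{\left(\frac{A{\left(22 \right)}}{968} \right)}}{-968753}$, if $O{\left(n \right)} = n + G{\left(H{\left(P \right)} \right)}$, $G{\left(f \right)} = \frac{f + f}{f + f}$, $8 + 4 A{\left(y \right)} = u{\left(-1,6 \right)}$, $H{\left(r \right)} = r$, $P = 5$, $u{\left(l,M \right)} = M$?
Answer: $- \frac{1935}{1875505808} \approx -1.0317 \cdot 10^{-6}$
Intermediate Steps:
$A{\left(y \right)} = - \frac{1}{2}$ ($A{\left(y \right)} = -2 + \frac{1}{4} \cdot 6 = -2 + \frac{3}{2} = - \frac{1}{2}$)
$G{\left(f \right)} = 1$ ($G{\left(f \right)} = \frac{2 f}{2 f} = 2 f \frac{1}{2 f} = 1$)
$O{\left(n \right)} = 1 + n$ ($O{\left(n \right)} = n + 1 = 1 + n$)
$\frac{O{\left(\frac{A{\left(22 \right)}}{968} \right)}}{-968753} = \frac{1 - \frac{1}{2 \cdot 968}}{-968753} = \left(1 - \frac{1}{1936}\right) \left(- \frac{1}{968753}\right) = \frac{1935}{1936} \left(- \frac{1}{968753}\right) = - \frac{1935}{1875505808}$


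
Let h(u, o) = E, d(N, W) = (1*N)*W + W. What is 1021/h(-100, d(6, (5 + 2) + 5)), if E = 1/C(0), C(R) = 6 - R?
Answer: 6126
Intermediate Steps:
d(N, W) = W + N*W (d(N, W) = N*W + W = W + N*W)
E = 1/6 (E = 1/(6 - 1*0) = 1/(6 + 0) = 1/6 ≈ 0.16667)
h(u, o) = 1/6
1021/h(-100, d(6, (5 + 2) + 5)) = 1021/(1/6) = 1021*6 = 6126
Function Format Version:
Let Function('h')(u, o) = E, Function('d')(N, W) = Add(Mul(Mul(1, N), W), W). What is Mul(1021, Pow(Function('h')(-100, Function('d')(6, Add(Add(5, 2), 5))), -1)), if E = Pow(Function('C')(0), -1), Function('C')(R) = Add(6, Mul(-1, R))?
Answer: 6126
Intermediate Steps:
Function('d')(N, W) = Add(W, Mul(N, W)) (Function('d')(N, W) = Add(Mul(N, W), W) = Add(W, Mul(N, W)))
E = Rational(1, 6) (E = Pow(Add(6, Mul(-1, 0)), -1) = Pow(Add(6, 0), -1) = Pow(6, -1) = Rational(1, 6) ≈ 0.16667)
Function('h')(u, o) = Rational(1, 6)
Mul(1021, Pow(Function('h')(-100, Function('d')(6, Add(Add(5, 2), 5))), -1)) = Mul(1021, Pow(Rational(1, 6), -1)) = Mul(1021, 6) = 6126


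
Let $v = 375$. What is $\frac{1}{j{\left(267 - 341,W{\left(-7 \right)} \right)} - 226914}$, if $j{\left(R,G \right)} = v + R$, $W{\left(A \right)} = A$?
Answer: $- \frac{1}{226613} \approx -4.4128 \cdot 10^{-6}$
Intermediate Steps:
$j{\left(R,G \right)} = 375 + R$
$\frac{1}{j{\left(267 - 341,W{\left(-7 \right)} \right)} - 226914} = \frac{1}{\left(375 + \left(267 - 341\right)\right) - 226914} = \frac{1}{\left(375 - 74\right) - 226914} = \frac{1}{301 - 226914} = \frac{1}{-226613} = - \frac{1}{226613}$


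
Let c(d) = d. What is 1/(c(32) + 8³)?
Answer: 1/544 ≈ 0.0018382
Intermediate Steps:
1/(c(32) + 8³) = 1/(32 + 8³) = 1/(32 + 512) = 1/544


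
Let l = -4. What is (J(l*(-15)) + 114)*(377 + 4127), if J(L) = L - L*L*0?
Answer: 783696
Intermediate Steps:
J(L) = L (J(L) = L - L²*0 = L - 1*0 = L + 0 = L)
(J(l*(-15)) + 114)*(377 + 4127) = (-4*(-15) + 114)*(377 + 4127) = (60 + 114)*4504 = 174*4504 = 783696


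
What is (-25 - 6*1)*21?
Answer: -651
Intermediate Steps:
(-25 - 6*1)*21 = (-25 - 6)*21 = -31*21 = -651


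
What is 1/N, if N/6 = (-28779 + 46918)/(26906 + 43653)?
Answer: 70559/108834 ≈ 0.64832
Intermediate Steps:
N = 108834/70559 (N = 6*((-28779 + 46918)/(26906 + 43653)) = 6*(18139/70559) = 108834/70559 ≈ 1.5425)
1/N = 1/(108834/70559) = 70559/108834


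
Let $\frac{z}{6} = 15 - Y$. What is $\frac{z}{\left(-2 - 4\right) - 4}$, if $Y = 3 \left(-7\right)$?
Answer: $- \frac{108}{5} \approx -21.6$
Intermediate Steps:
$Y = -21$
$z = 216$ ($z = 6 \left(15 - -21\right) = 6 \left(15 + 21\right) = 6 \cdot 36 = 216$)
$\frac{z}{\left(-2 - 4\right) - 4} = \frac{1}{\left(-2 - 4\right) - 4} \cdot 216 = \frac{1}{-6 - 4} \cdot 216 = \frac{1}{-10} \cdot 216 = \left(- \frac{1}{10}\right) 216 = - \frac{108}{5}$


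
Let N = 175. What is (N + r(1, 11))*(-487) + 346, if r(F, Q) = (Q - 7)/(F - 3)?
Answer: -83905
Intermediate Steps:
r(F, Q) = (-7 + Q)/(-3 + F)
(N + r(1, 11))*(-487) + 346 = (175 + (-7 + 11)/(-3 + 1))*(-487) + 346 = (175 + 4/(-2))*(-487) + 346 = (175 - ½*4)*(-487) + 346 = (175 - 2)*(-487) + 346 = 173*(-487) + 346 = -84251 + 346 = -83905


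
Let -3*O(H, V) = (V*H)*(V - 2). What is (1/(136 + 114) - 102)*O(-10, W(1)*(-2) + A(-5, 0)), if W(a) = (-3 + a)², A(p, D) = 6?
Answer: -203992/75 ≈ -2719.9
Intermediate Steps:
O(H, V) = -H*V*(-2 + V)/3 (O(H, V) = -V*H*(V - 2)/3 = -H*V*(-2 + V)/3)
(1/(136 + 114) - 102)*O(-10, W(1)*(-2) + A(-5, 0)) = (1/(136 + 114) - 102)*((⅓)*(-10)*((-3 + 1)²*(-2) + 6)*(2 - ((-3 + 1)²*(-2) + 6))) = (1/250 - 102)*((⅓)*(-10)*((-2)²*(-2) + 6)*(2 - ((-2)²*(-2) + 6))) = (1/250 - 102)*((⅓)*(-10)*(4*(-2) + 6)*(2 - (4*(-2) + 6))) = -25499*(-10)*(-8 + 6)*(2 - (-8 + 6))/750 = -25499*(-10)*(-2)*(2 - 1*(-2))/750 = -25499*(-10)*(-2)*(2 + 2)/750 = -25499*(-10)*(-2)*4/750 = -25499/250*80/3 = -203992/75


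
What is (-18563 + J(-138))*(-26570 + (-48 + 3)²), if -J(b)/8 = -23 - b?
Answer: 478210235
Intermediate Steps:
J(b) = 184 + 8*b (J(b) = -8*(-23 - b) = 184 + 8*b)
(-18563 + J(-138))*(-26570 + (-48 + 3)²) = (-18563 + (184 + 8*(-138)))*(-26570 + (-48 + 3)²) = (-18563 + (184 - 1104))*(-26570 + (-45)²) = (-18563 - 920)*(-26570 + 2025) = -19483*(-24545) = 478210235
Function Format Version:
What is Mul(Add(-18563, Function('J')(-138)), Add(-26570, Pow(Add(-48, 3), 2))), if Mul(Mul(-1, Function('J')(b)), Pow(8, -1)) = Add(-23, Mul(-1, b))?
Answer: 478210235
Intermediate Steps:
Function('J')(b) = Add(184, Mul(8, b)) (Function('J')(b) = Mul(-8, Add(-23, Mul(-1, b))) = Add(184, Mul(8, b)))
Mul(Add(-18563, Function('J')(-138)), Add(-26570, Pow(Add(-48, 3), 2))) = Mul(Add(-18563, Add(184, Mul(8, -138))), Add(-26570, Pow(Add(-48, 3), 2))) = Mul(Add(-18563, Add(184, -1104)), Add(-26570, Pow(-45, 2))) = Mul(Add(-18563, -920), Add(-26570, 2025)) = Mul(-19483, -24545) = 478210235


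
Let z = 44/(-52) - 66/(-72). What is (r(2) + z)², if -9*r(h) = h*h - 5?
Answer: 7225/219024 ≈ 0.032987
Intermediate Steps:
z = 11/156 (z = 44*(-1/52) - 66*(-1/72) = -11/13 + 11/12 = 11/156 ≈ 0.070513)
r(h) = 5/9 - h²/9 (r(h) = -(h*h - 5)/9 = -(h² - 5)/9 = -(-5 + h²)/9 = 5/9 - h²/9)
(r(2) + z)² = ((5/9 - ⅑*2²) + 11/156)² = ((5/9 - ⅑*4) + 11/156)² = ((5/9 - 4/9) + 11/156)² = (⅑ + 11/156)² = (85/468)² = 7225/219024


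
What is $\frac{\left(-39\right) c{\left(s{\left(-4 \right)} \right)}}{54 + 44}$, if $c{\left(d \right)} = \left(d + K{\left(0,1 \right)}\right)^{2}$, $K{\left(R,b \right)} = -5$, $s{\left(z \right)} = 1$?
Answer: $- \frac{312}{49} \approx -6.3673$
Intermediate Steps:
$c{\left(d \right)} = \left(-5 + d\right)^{2}$ ($c{\left(d \right)} = \left(d - 5\right)^{2} = \left(-5 + d\right)^{2}$)
$\frac{\left(-39\right) c{\left(s{\left(-4 \right)} \right)}}{54 + 44} = \frac{\left(-39\right) \left(-5 + 1\right)^{2}}{54 + 44} = \frac{\left(-39\right) \left(-4\right)^{2}}{98} = \left(-39\right) 16 \cdot \frac{1}{98} = \left(-624\right) \frac{1}{98} = - \frac{312}{49}$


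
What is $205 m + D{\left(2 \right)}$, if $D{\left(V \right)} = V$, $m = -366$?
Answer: $-75028$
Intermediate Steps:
$205 m + D{\left(2 \right)} = 205 \left(-366\right) + 2 = -75030 + 2 = -75028$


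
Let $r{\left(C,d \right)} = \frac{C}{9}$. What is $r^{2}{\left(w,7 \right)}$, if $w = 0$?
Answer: $0$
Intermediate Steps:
$r{\left(C,d \right)} = \frac{C}{9}$ ($r{\left(C,d \right)} = C \frac{1}{9} = \frac{C}{9}$)
$r^{2}{\left(w,7 \right)} = \left(\frac{1}{9} \cdot 0\right)^{2} = 0^{2} = 0$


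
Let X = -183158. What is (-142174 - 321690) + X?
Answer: -647022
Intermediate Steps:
(-142174 - 321690) + X = (-142174 - 321690) - 183158 = -463864 - 183158 = -647022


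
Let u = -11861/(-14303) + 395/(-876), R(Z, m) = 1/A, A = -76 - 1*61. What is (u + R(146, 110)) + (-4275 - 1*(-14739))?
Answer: 17962423965163/1716531636 ≈ 10464.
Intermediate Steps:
A = -137 (A = -76 - 61 = -137)
R(Z, m) = -1/137 (R(Z, m) = 1/(-137) = -1/137)
u = 4740551/12529428 (u = -11861*(-1/14303) + 395*(-1/876) = 11861/14303 - 395/876 = 4740551/12529428 ≈ 0.37835)
(u + R(146, 110)) + (-4275 - 1*(-14739)) = (4740551/12529428 - 1/137) + (-4275 - 1*(-14739)) = 636926059/1716531636 + (-4275 + 14739) = 636926059/1716531636 + 10464 = 17962423965163/1716531636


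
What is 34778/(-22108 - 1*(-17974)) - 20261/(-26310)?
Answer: -46180567/6042530 ≈ -7.6426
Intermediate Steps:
34778/(-22108 - 1*(-17974)) - 20261/(-26310) = 34778/(-22108 + 17974) - 20261*(-1/26310) = 34778/(-4134) + 20261/26310 = 34778*(-1/4134) + 20261/26310 = -17389/2067 + 20261/26310 = -46180567/6042530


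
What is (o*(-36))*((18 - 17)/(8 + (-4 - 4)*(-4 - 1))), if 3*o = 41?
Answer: -41/4 ≈ -10.250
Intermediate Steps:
o = 41/3 (o = (1/3)*41 = 41/3 ≈ 13.667)
(o*(-36))*((18 - 17)/(8 + (-4 - 4)*(-4 - 1))) = ((41/3)*(-36))*((18 - 17)/(8 + (-4 - 4)*(-4 - 1))) = -492/(8 - 8*(-5)) = -492/(8 + 40) = -492/48 = -492*1/48 = -41/4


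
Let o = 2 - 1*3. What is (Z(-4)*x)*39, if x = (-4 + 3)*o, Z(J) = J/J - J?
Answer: 195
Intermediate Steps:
o = -1 (o = 2 - 3 = -1)
Z(J) = 1 - J
x = 1 (x = (-4 + 3)*(-1) = -1*(-1) = 1)
(Z(-4)*x)*39 = ((1 - 1*(-4))*1)*39 = ((1 + 4)*1)*39 = (5*1)*39 = 5*39 = 195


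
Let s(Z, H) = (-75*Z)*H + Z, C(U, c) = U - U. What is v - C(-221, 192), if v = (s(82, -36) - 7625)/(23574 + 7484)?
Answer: 213857/31058 ≈ 6.8857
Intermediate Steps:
C(U, c) = 0
s(Z, H) = Z - 75*H*Z (s(Z, H) = -75*H*Z + Z = Z - 75*H*Z)
v = 213857/31058 (v = (82*(1 - 75*(-36)) - 7625)/(23574 + 7484) = (82*(1 + 2700) - 7625)/31058 = (82*2701 - 7625)*(1/31058) = (221482 - 7625)*(1/31058) = 213857*(1/31058) = 213857/31058 ≈ 6.8857)
v - C(-221, 192) = 213857/31058 - 1*0 = 213857/31058 + 0 = 213857/31058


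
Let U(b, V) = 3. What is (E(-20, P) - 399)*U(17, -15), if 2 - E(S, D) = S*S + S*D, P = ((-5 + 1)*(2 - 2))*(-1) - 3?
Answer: -2571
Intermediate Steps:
P = -3 (P = -4*0*(-1) - 3 = 0*(-1) - 3 = 0 - 3 = -3)
E(S, D) = 2 - S**2 - D*S (E(S, D) = 2 - (S*S + S*D) = 2 - (S**2 + D*S) = 2 + (-S**2 - D*S) = 2 - S**2 - D*S)
(E(-20, P) - 399)*U(17, -15) = ((2 - 1*(-20)**2 - 1*(-3)*(-20)) - 399)*3 = ((2 - 1*400 - 60) - 399)*3 = ((2 - 400 - 60) - 399)*3 = (-458 - 399)*3 = -857*3 = -2571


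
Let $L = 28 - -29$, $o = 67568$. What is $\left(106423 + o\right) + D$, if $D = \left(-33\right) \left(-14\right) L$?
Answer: $200325$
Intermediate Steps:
$L = 57$ ($L = 28 + 29 = 57$)
$D = 26334$ ($D = \left(-33\right) \left(-14\right) 57 = 462 \cdot 57 = 26334$)
$\left(106423 + o\right) + D = \left(106423 + 67568\right) + 26334 = 173991 + 26334 = 200325$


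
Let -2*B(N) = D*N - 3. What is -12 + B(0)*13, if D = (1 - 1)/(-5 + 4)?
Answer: 15/2 ≈ 7.5000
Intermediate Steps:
D = 0 (D = 0/(-1) = 0*(-1) = 0)
B(N) = 3/2 (B(N) = -(0*N - 3)/2 = -(0 - 3)/2 = -½*(-3) = 3/2)
-12 + B(0)*13 = -12 + (3/2)*13 = -12 + 39/2 = 15/2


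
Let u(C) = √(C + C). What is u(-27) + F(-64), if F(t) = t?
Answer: -64 + 3*I*√6 ≈ -64.0 + 7.3485*I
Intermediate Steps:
u(C) = √2*√C (u(C) = √(2*C) = √2*√C)
u(-27) + F(-64) = √2*√(-27) - 64 = √2*(3*I*√3) - 64 = 3*I*√6 - 64 = -64 + 3*I*√6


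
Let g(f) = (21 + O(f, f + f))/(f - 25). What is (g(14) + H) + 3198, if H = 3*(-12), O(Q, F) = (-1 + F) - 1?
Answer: 34735/11 ≈ 3157.7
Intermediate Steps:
O(Q, F) = -2 + F
g(f) = (19 + 2*f)/(-25 + f) (g(f) = (21 + (-2 + (f + f)))/(f - 25) = (21 + (-2 + 2*f))/(-25 + f) = (19 + 2*f)/(-25 + f))
H = -36
(g(14) + H) + 3198 = ((19 + 2*14)/(-25 + 14) - 36) + 3198 = ((19 + 28)/(-11) - 36) + 3198 = (-1/11*47 - 36) + 3198 = (-47/11 - 36) + 3198 = -443/11 + 3198 = 34735/11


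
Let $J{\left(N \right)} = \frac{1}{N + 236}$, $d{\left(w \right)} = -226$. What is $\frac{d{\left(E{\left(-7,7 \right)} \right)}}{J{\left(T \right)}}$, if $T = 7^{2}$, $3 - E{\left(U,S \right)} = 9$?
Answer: $-64410$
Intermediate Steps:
$E{\left(U,S \right)} = -6$ ($E{\left(U,S \right)} = 3 - 9 = -6$)
$T = 49$
$J{\left(N \right)} = \frac{1}{236 + N}$
$\frac{d{\left(E{\left(-7,7 \right)} \right)}}{J{\left(T \right)}} = - \frac{226}{\frac{1}{236 + 49}} = - \frac{226}{\frac{1}{285}} = - 226 \frac{1}{\frac{1}{285}} = \left(-226\right) 285 = -64410$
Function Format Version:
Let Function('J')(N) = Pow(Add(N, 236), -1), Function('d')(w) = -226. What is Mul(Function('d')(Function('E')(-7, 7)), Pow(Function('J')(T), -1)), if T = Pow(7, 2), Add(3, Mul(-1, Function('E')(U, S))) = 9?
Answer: -64410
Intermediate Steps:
Function('E')(U, S) = -6 (Function('E')(U, S) = Add(3, Mul(-1, 9)) = Add(3, -9) = -6)
T = 49
Function('J')(N) = Pow(Add(236, N), -1)
Mul(Function('d')(Function('E')(-7, 7)), Pow(Function('J')(T), -1)) = Mul(-226, Pow(Pow(Add(236, 49), -1), -1)) = Mul(-226, Pow(Pow(285, -1), -1)) = Mul(-226, Pow(Rational(1, 285), -1)) = Mul(-226, 285) = -64410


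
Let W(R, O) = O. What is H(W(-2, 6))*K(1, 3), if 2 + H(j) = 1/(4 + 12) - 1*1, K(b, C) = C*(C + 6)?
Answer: -1269/16 ≈ -79.313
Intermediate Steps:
K(b, C) = C*(6 + C)
H(j) = -47/16 (H(j) = -2 + (1/(4 + 12) - 1*1) = -2 + (1/16 - 1) = -2 - 15/16 = -47/16)
H(W(-2, 6))*K(1, 3) = -141*(6 + 3)/16 = -141*9/16 = -47/16*27 = -1269/16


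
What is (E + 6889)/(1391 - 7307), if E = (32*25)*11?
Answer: -541/204 ≈ -2.6520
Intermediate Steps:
E = 8800 (E = 800*11 = 8800)
(E + 6889)/(1391 - 7307) = (8800 + 6889)/(1391 - 7307) = 15689/(-5916) = 15689*(-1/5916) = -541/204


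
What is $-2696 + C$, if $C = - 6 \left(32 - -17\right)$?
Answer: $-2990$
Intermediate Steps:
$C = -294$ ($C = - 6 \left(32 + 17\right) = \left(-6\right) 49 = -294$)
$-2696 + C = -2696 - 294 = -2990$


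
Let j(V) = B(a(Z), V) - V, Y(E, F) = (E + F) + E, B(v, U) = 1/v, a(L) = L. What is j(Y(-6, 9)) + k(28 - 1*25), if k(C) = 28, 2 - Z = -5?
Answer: 218/7 ≈ 31.143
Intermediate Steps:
Z = 7 (Z = 2 - 1*(-5) = 2 + 5 = 7)
B(v, U) = 1/v
Y(E, F) = F + 2*E
j(V) = ⅐ - V (j(V) = 1/7 - V = ⅐ - V)
j(Y(-6, 9)) + k(28 - 1*25) = (⅐ - (9 + 2*(-6))) + 28 = (⅐ - (9 - 12)) + 28 = (⅐ - 1*(-3)) + 28 = (⅐ + 3) + 28 = 22/7 + 28 = 218/7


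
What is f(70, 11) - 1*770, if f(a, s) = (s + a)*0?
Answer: -770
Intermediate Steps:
f(a, s) = 0 (f(a, s) = (a + s)*0 = 0)
f(70, 11) - 1*770 = 0 - 1*770 = 0 - 770 = -770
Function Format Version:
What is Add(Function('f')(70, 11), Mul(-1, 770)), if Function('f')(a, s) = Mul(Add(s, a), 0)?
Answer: -770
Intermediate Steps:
Function('f')(a, s) = 0 (Function('f')(a, s) = Mul(Add(a, s), 0) = 0)
Add(Function('f')(70, 11), Mul(-1, 770)) = Add(0, Mul(-1, 770)) = Add(0, -770) = -770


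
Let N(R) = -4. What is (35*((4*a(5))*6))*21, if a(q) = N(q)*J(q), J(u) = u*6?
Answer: -2116800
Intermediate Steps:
J(u) = 6*u
a(q) = -24*q
(35*((4*a(5))*6))*21 = (35*((4*(-24*5))*6))*21 = (35*((4*(-120))*6))*21 = (35*(-480*6))*21 = (35*(-2880))*21 = -100800*21 = -2116800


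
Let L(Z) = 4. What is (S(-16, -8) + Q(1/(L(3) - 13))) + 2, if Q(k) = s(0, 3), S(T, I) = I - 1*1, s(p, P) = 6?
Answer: -1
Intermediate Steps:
S(T, I) = -1 + I (S(T, I) = I - 1 = -1 + I)
Q(k) = 6
(S(-16, -8) + Q(1/(L(3) - 13))) + 2 = ((-1 - 8) + 6) + 2 = (-9 + 6) + 2 = -3 + 2 = -1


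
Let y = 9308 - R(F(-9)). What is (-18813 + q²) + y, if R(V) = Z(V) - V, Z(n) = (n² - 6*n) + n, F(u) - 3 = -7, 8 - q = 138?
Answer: 7355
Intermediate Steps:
q = -130 (q = 8 - 1*138 = 8 - 138 = -130)
F(u) = -4 (F(u) = 3 - 7 = -4)
Z(n) = n² - 5*n
R(V) = -V + V*(-5 + V) (R(V) = V*(-5 + V) - V = -V + V*(-5 + V))
y = 9268 (y = 9308 - (-4)*(-6 - 4) = 9308 - (-4)*(-10) = 9308 - 1*40 = 9308 - 40 = 9268)
(-18813 + q²) + y = (-18813 + (-130)²) + 9268 = (-18813 + 16900) + 9268 = -1913 + 9268 = 7355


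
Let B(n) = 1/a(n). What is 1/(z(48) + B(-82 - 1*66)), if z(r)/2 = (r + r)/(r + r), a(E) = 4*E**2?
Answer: 87616/175233 ≈ 0.50000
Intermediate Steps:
z(r) = 2 (z(r) = 2*((r + r)/(r + r)) = 2*((2*r)/((2*r))) = 2*((2*r)*(1/(2*r))) = 2*1 = 2)
B(n) = 1/(4*n**2)
1/(z(48) + B(-82 - 1*66)) = 1/(2 + 1/(4*(-82 - 1*66)**2)) = 1/(2 + 1/(4*(-82 - 66)**2)) = 1/(2 + (1/4)/(-148)**2) = 1/(2 + (1/4)*(1/21904)) = 1/(2 + 1/87616) = 1/(175233/87616) = 87616/175233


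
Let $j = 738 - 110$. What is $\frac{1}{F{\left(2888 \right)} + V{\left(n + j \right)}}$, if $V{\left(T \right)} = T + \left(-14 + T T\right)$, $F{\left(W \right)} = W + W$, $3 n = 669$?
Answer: $\frac{1}{730814} \approx 1.3683 \cdot 10^{-6}$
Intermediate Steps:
$n = 223$ ($n = \frac{1}{3} \cdot 669 = 223$)
$F{\left(W \right)} = 2 W$
$j = 628$ ($j = 738 - 110 = 628$)
$V{\left(T \right)} = -14 + T + T^{2}$ ($V{\left(T \right)} = T + \left(-14 + T^{2}\right) = -14 + T + T^{2}$)
$\frac{1}{F{\left(2888 \right)} + V{\left(n + j \right)}} = \frac{1}{2 \cdot 2888 + \left(-14 + \left(223 + 628\right) + \left(223 + 628\right)^{2}\right)} = \frac{1}{5776 + \left(-14 + 851 + 851^{2}\right)} = \frac{1}{5776 + \left(-14 + 851 + 724201\right)} = \frac{1}{5776 + 725038} = \frac{1}{730814}$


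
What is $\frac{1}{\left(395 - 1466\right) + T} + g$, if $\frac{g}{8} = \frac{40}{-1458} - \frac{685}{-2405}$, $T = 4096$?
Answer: $\frac{2184473249}{1060713225} \approx 2.0594$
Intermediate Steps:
$g = \frac{722024}{350649}$ ($g = 8 \left(\frac{40}{-1458} - \frac{685}{-2405}\right) = 8 \left(40 \left(- \frac{1}{1458}\right) - - \frac{137}{481}\right) = 8 \left(- \frac{20}{729} + \frac{137}{481}\right) = 8 \cdot \frac{90253}{350649} = \frac{722024}{350649} \approx 2.0591$)
$\frac{1}{\left(395 - 1466\right) + T} + g = \frac{1}{\left(395 - 1466\right) + 4096} + \frac{722024}{350649} = \frac{1}{-1071 + 4096} + \frac{722024}{350649} = \frac{1}{3025} + \frac{722024}{350649} = \frac{2184473249}{1060713225}$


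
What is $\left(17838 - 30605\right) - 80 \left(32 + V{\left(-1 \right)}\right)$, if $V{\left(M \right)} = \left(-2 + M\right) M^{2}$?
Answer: $-15087$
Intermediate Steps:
$V{\left(M \right)} = M^{2} \left(-2 + M\right)$
$\left(17838 - 30605\right) - 80 \left(32 + V{\left(-1 \right)}\right) = \left(17838 - 30605\right) - 80 \left(32 + \left(-1\right)^{2} \left(-2 - 1\right)\right) = -12767 - 80 \left(32 + 1 \left(-3\right)\right) = -12767 - 80 \left(32 - 3\right) = -12767 - 2320 = -15087$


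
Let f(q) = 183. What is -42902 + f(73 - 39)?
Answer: -42719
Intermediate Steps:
-42902 + f(73 - 39) = -42902 + 183 = -42719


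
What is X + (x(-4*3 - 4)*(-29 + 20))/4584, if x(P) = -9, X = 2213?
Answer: 3381491/1528 ≈ 2213.0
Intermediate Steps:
X + (x(-4*3 - 4)*(-29 + 20))/4584 = 2213 - 9*(-29 + 20)/4584 = 2213 - 9*(-9)*(1/4584) = 2213 + 81*(1/4584) = 2213 + 27/1528 = 3381491/1528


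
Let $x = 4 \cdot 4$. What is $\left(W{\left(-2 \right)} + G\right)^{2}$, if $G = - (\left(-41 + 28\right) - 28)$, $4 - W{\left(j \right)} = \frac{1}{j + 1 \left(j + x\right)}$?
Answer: $\frac{290521}{144} \approx 2017.5$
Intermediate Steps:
$x = 16$
$W{\left(j \right)} = 4 - \frac{1}{16 + 2 j}$ ($W{\left(j \right)} = 4 - \frac{1}{j + 1 \left(j + 16\right)} = 4 - \frac{1}{j + 1 \left(16 + j\right)} = 4 - \frac{1}{j + \left(16 + j\right)} = 4 - \frac{1}{16 + 2 j}$)
$G = 41$ ($G = - (-13 - 28) = \left(-1\right) \left(-41\right) = 41$)
$\left(W{\left(-2 \right)} + G\right)^{2} = \left(\frac{63 + 8 \left(-2\right)}{2 \left(8 - 2\right)} + 41\right)^{2} = \left(\frac{63 - 16}{2 \cdot 6} + 41\right)^{2} = \left(\frac{1}{2} \cdot \frac{1}{6} \cdot 47 + 41\right)^{2} = \left(\frac{47}{12} + 41\right)^{2} = \left(\frac{539}{12}\right)^{2} = \frac{290521}{144}$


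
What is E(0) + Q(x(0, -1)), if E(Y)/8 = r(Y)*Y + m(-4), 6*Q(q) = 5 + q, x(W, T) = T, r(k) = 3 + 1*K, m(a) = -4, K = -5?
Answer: -94/3 ≈ -31.333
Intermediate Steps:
r(k) = -2 (r(k) = 3 + 1*(-5) = 3 - 5 = -2)
Q(q) = 5/6 + q/6 (Q(q) = (5 + q)/6 = 5/6 + q/6)
E(Y) = -32 - 16*Y (E(Y) = 8*(-2*Y - 4) = 8*(-4 - 2*Y) = -32 - 16*Y)
E(0) + Q(x(0, -1)) = (-32 - 16*0) + (5/6 + (1/6)*(-1)) = (-32 + 0) + (5/6 - 1/6) = -32 + 2/3 = -94/3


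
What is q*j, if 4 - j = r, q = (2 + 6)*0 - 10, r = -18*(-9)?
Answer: 1580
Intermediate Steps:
r = 162
q = -10 (q = 8*0 - 10 = 0 - 10 = -10)
j = -158 (j = 4 - 1*162 = 4 - 162 = -158)
q*j = -10*(-158) = 1580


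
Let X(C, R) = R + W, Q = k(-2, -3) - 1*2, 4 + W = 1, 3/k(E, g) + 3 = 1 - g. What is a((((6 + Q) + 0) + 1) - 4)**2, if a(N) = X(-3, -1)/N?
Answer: 1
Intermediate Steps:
k(E, g) = 3/(-2 - g) (k(E, g) = 3/(-3 + (1 - g)) = 3/(-2 - g))
W = -3 (W = -4 + 1 = -3)
Q = 1 (Q = -3/(2 - 3) - 1*2 = -3/(-1) - 2 = -3*(-1) - 2 = 3 - 2 = 1)
X(C, R) = -3 + R (X(C, R) = R - 3 = -3 + R)
a(N) = -4/N (a(N) = (-3 - 1)/N = -4/N)
a((((6 + Q) + 0) + 1) - 4)**2 = (-4/((((6 + 1) + 0) + 1) - 4))**2 = (-4/(((7 + 0) + 1) - 4))**2 = (-4/((7 + 1) - 4))**2 = (-4/(8 - 4))**2 = (-4/4)**2 = (-4*1/4)**2 = (-1)**2 = 1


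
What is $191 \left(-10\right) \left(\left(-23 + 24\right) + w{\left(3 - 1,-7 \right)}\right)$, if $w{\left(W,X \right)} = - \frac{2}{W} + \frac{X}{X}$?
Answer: $-1910$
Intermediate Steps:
$w{\left(W,X \right)} = 1 - \frac{2}{W}$ ($w{\left(W,X \right)} = - \frac{2}{W} + 1 = 1 - \frac{2}{W}$)
$191 \left(-10\right) \left(\left(-23 + 24\right) + w{\left(3 - 1,-7 \right)}\right) = 191 \left(-10\right) \left(\left(-23 + 24\right) + \frac{-2 + \left(3 - 1\right)}{3 - 1}\right) = - 1910 \left(1 + \frac{-2 + 2}{2}\right) = - 1910 \left(1 + \frac{1}{2} \cdot 0\right) = - 1910 \left(1 + 0\right) = \left(-1910\right) 1 = -1910$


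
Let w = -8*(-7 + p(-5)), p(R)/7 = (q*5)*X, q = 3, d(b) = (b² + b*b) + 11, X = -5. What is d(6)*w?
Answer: 353248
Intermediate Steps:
d(b) = 11 + 2*b² (d(b) = (b² + b²) + 11 = 2*b² + 11 = 11 + 2*b²)
p(R) = -525 (p(R) = 7*((3*5)*(-5)) = 7*(15*(-5)) = 7*(-75) = -525)
w = 4256 (w = -8*(-7 - 525) = -8*(-532) = 4256)
d(6)*w = (11 + 2*6²)*4256 = (11 + 2*36)*4256 = (11 + 72)*4256 = 83*4256 = 353248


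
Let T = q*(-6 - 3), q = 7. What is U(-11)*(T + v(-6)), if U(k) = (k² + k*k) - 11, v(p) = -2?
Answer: -15015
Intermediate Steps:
T = -63 (T = 7*(-6 - 3) = 7*(-9) = -63)
U(k) = -11 + 2*k² (U(k) = (k² + k²) - 11 = 2*k² - 11 = -11 + 2*k²)
U(-11)*(T + v(-6)) = (-11 + 2*(-11)²)*(-63 - 2) = (-11 + 2*121)*(-65) = (-11 + 242)*(-65) = 231*(-65) = -15015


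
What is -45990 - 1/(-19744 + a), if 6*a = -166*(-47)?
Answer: -2544672687/55331 ≈ -45990.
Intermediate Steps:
a = 3901/3 (a = (-166*(-47))/6 = (⅙)*7802 = 3901/3 ≈ 1300.3)
-45990 - 1/(-19744 + a) = -45990 - 1/(-19744 + 3901/3) = -45990 - 1/(-55331/3) = -45990 - 1*(-3/55331) = -45990 + 3/55331 = -2544672687/55331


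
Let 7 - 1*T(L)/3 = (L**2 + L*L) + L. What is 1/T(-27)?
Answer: -1/4272 ≈ -0.00023408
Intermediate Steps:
T(L) = 21 - 6*L**2 - 3*L (T(L) = 21 - 3*((L**2 + L*L) + L) = 21 - 3*((L**2 + L**2) + L) = 21 - 3*(2*L**2 + L) = 21 - 3*(L + 2*L**2) = 21 + (-6*L**2 - 3*L) = 21 - 6*L**2 - 3*L)
1/T(-27) = 1/(21 - 6*(-27)**2 - 3*(-27)) = 1/(21 - 6*729 + 81) = 1/(21 - 4374 + 81) = 1/(-4272) = -1/4272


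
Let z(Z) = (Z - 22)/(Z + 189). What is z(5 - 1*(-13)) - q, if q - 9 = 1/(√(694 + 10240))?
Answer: -1867/207 - √10934/10934 ≈ -9.0289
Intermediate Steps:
z(Z) = (-22 + Z)/(189 + Z)
q = 9 + √10934/10934 (q = 9 + 1/(√(694 + 10240)) = 9 + 1/(√10934) = 9 + √10934/10934 ≈ 9.0096)
z(5 - 1*(-13)) - q = (-22 + (5 - 1*(-13)))/(189 + (5 - 1*(-13))) - (9 + √10934/10934) = (-22 + (5 + 13))/(189 + (5 + 13)) + (-9 - √10934/10934) = (-22 + 18)/(189 + 18) + (-9 - √10934/10934) = -4/207 + (-9 - √10934/10934) = -1867/207 - √10934/10934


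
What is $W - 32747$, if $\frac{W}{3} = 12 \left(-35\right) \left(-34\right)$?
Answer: $10093$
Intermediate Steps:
$W = 42840$ ($W = 3 \cdot 12 \left(-35\right) \left(-34\right) = 3 \left(\left(-420\right) \left(-34\right)\right) = 3 \cdot 14280 = 42840$)
$W - 32747 = 42840 - 32747 = 10093$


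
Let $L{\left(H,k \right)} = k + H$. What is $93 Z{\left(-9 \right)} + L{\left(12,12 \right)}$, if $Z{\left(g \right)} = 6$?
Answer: $582$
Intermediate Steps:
$L{\left(H,k \right)} = H + k$
$93 Z{\left(-9 \right)} + L{\left(12,12 \right)} = 93 \cdot 6 + \left(12 + 12\right) = 558 + 24 = 582$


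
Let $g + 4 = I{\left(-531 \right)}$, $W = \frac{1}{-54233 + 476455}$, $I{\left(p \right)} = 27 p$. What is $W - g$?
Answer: $\frac{6055085703}{422222} \approx 14341.0$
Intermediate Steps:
$W = \frac{1}{422222} \approx 2.3684 \cdot 10^{-6}$
$g = -14341$ ($g = -4 + 27 \left(-531\right) = -4 - 14337 = -14341$)
$W - g = \frac{1}{422222} - -14341 = \frac{1}{422222} + 14341 = \frac{6055085703}{422222}$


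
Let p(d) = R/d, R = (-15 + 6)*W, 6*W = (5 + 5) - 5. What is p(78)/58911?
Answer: -5/3063372 ≈ -1.6322e-6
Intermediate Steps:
W = 5/6 (W = ((5 + 5) - 5)/6 = (10 - 5)/6 = (1/6)*5 = 5/6 ≈ 0.83333)
R = -15/2 (R = (-15 + 6)*(5/6) = -9*5/6 = -15/2 ≈ -7.5000)
p(d) = -15/(2*d)
p(78)/58911 = -15/2/78/58911 = -15/2*1/78*(1/58911) = -5/52*1/58911 = -5/3063372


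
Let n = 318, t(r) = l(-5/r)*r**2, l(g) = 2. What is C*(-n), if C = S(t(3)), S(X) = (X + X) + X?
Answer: -17172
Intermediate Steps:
t(r) = 2*r**2
S(X) = 3*X (S(X) = 2*X + X = 3*X)
C = 54 (C = 3*(2*3**2) = 3*(2*9) = 3*18 = 54)
C*(-n) = 54*(-1*318) = 54*(-318) = -17172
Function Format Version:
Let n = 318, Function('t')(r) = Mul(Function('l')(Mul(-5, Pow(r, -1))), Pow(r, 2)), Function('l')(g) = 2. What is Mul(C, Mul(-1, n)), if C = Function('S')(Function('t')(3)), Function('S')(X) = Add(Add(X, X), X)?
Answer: -17172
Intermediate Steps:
Function('t')(r) = Mul(2, Pow(r, 2))
Function('S')(X) = Mul(3, X) (Function('S')(X) = Add(Mul(2, X), X) = Mul(3, X))
C = 54 (C = Mul(3, Mul(2, Pow(3, 2))) = Mul(3, Mul(2, 9)) = Mul(3, 18) = 54)
Mul(C, Mul(-1, n)) = Mul(54, Mul(-1, 318)) = Mul(54, -318) = -17172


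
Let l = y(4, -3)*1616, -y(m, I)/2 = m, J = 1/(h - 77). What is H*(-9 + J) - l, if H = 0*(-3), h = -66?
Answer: 12928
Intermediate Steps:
J = -1/143 (J = 1/(-66 - 77) = 1/(-143) = -1/143 ≈ -0.0069930)
y(m, I) = -2*m
H = 0
l = -12928 (l = -2*4*1616 = -8*1616 = -12928)
H*(-9 + J) - l = 0*(-9 - 1/143) - 1*(-12928) = 0*(-1288/143) + 12928 = 0 + 12928 = 12928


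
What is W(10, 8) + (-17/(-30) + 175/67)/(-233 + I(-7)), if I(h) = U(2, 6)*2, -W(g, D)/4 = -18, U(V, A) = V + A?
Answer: 31397851/436170 ≈ 71.985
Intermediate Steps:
U(V, A) = A + V
W(g, D) = 72 (W(g, D) = -4*(-18) = 72)
I(h) = 16 (I(h) = (6 + 2)*2 = 8*2 = 16)
W(10, 8) + (-17/(-30) + 175/67)/(-233 + I(-7)) = 72 + (-17/(-30) + 175/67)/(-233 + 16) = 72 + (-17*(-1/30) + 175*(1/67))/(-217) = 72 - (17/30 + 175/67)/217 = 72 - 1/217*6389/2010 = 72 - 6389/436170 = 31397851/436170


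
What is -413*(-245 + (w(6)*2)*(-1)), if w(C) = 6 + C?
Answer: 111097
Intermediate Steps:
-413*(-245 + (w(6)*2)*(-1)) = -413*(-245 + ((6 + 6)*2)*(-1)) = -413*(-245 + (12*2)*(-1)) = -413*(-245 + 24*(-1)) = -413*(-245 - 24) = -413*(-269) = 111097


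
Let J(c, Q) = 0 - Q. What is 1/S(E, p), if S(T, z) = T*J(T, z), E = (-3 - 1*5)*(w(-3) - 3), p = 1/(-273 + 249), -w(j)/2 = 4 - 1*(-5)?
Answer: ⅐ ≈ 0.14286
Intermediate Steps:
w(j) = -18 (w(j) = -2*(4 - 1*(-5)) = -2*(4 + 5) = -2*9 = -18)
J(c, Q) = -Q
p = -1/24 (p = 1/(-24) = -1/24 ≈ -0.041667)
E = 168 (E = (-3 - 1*5)*(-18 - 3) = (-3 - 5)*(-21) = -8*(-21) = 168)
S(T, z) = -T*z (S(T, z) = T*(-z) = -T*z)
1/S(E, p) = 1/(-1*168*(-1/24)) = 1/7 = ⅐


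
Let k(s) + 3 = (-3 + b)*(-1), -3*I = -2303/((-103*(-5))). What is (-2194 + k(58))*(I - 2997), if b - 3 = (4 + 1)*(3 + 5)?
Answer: 10352974694/1545 ≈ 6.7010e+6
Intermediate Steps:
I = 2303/1545 (I = -(-2303)/(3*((-103*(-5)))) = -(-2303)/(3*515) = -⅓*(-2303/515) = 2303/1545 ≈ 1.4906)
b = 43 (b = 3 + (4 + 1)*(3 + 5) = 3 + 5*8 = 3 + 40 = 43)
k(s) = -43 (k(s) = -3 + (-3 + 43)*(-1) = -3 + 40*(-1) = -3 - 40 = -43)
(-2194 + k(58))*(I - 2997) = (-2194 - 43)*(2303/1545 - 2997) = -2237*(-4628062/1545) = 10352974694/1545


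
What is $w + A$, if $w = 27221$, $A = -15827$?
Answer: $11394$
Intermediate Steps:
$w + A = 27221 - 15827 = 11394$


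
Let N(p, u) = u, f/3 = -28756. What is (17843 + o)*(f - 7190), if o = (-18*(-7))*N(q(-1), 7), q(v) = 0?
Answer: -1750001050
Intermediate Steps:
f = -86268 (f = 3*(-28756) = -86268)
o = 882 (o = -18*(-7)*7 = 126*7 = 882)
(17843 + o)*(f - 7190) = (17843 + 882)*(-86268 - 7190) = 18725*(-93458) = -1750001050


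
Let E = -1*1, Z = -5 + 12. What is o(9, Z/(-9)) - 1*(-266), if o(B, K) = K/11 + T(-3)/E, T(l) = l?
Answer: 26624/99 ≈ 268.93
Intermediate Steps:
Z = 7
E = -1
o(B, K) = 3 + K/11 (o(B, K) = K/11 - 3/(-1) = K*(1/11) - 3*(-1) = K/11 + 3 = 3 + K/11)
o(9, Z/(-9)) - 1*(-266) = (3 + (7/(-9))/11) - 1*(-266) = (3 + (7*(-⅑))/11) + 266 = (3 + (1/11)*(-7/9)) + 266 = (3 - 7/99) + 266 = 290/99 + 266 = 26624/99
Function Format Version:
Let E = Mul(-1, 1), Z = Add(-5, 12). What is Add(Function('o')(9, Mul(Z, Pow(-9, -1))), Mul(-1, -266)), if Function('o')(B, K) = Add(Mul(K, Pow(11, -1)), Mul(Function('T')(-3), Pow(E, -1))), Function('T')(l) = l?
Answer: Rational(26624, 99) ≈ 268.93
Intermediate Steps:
Z = 7
E = -1
Function('o')(B, K) = Add(3, Mul(Rational(1, 11), K)) (Function('o')(B, K) = Add(Mul(K, Pow(11, -1)), Mul(-3, Pow(-1, -1))) = Add(Mul(K, Rational(1, 11)), Mul(-3, -1)) = Add(Mul(Rational(1, 11), K), 3) = Add(3, Mul(Rational(1, 11), K)))
Add(Function('o')(9, Mul(Z, Pow(-9, -1))), Mul(-1, -266)) = Add(Add(3, Mul(Rational(1, 11), Mul(7, Pow(-9, -1)))), Mul(-1, -266)) = Add(Add(3, Mul(Rational(1, 11), Mul(7, Rational(-1, 9)))), 266) = Add(Add(3, Mul(Rational(1, 11), Rational(-7, 9))), 266) = Add(Add(3, Rational(-7, 99)), 266) = Add(Rational(290, 99), 266) = Rational(26624, 99)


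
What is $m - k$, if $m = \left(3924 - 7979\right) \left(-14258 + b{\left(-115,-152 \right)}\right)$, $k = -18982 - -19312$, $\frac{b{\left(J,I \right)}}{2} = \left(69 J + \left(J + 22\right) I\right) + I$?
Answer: $8758470$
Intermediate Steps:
$b{\left(J,I \right)} = 2 I + 138 J + 2 I \left(22 + J\right)$ ($b{\left(J,I \right)} = 2 \left(\left(69 J + \left(J + 22\right) I\right) + I\right) = 2 \left(\left(69 J + \left(22 + J\right) I\right) + I\right) = 2 \left(\left(69 J + I \left(22 + J\right)\right) + I\right) = 2 \left(I + 69 J + I \left(22 + J\right)\right) = 2 I + 138 J + 2 I \left(22 + J\right)$)
$k = 330$ ($k = -18982 + 19312 = 330$)
$m = 8758800$ ($m = \left(3924 - 7979\right) \left(-14258 + \left(46 \left(-152\right) + 138 \left(-115\right) + 2 \left(-152\right) \left(-115\right)\right)\right) = - 4055 \left(-14258 - -12098\right) = - 4055 \left(-14258 + 12098\right) = \left(-4055\right) \left(-2160\right) = 8758800$)
$m - k = 8758800 - 330 = 8758470$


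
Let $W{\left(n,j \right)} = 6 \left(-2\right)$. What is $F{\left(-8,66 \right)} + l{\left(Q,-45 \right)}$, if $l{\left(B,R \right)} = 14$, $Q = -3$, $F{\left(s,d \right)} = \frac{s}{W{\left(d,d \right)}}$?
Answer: $\frac{44}{3} \approx 14.667$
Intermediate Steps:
$W{\left(n,j \right)} = -12$
$F{\left(s,d \right)} = - \frac{s}{12}$ ($F{\left(s,d \right)} = \frac{s}{-12} = s \left(- \frac{1}{12}\right) = - \frac{s}{12}$)
$F{\left(-8,66 \right)} + l{\left(Q,-45 \right)} = \left(- \frac{1}{12}\right) \left(-8\right) + 14 = \frac{2}{3} + 14 = \frac{44}{3}$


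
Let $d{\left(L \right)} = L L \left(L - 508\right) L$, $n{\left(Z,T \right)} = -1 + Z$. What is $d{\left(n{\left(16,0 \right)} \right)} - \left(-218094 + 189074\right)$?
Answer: $-1634855$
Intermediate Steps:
$d{\left(L \right)} = L^{3} \left(-508 + L\right)$ ($d{\left(L \right)} = L^{2} \left(-508 + L\right) L = L^{3} \left(-508 + L\right)$)
$d{\left(n{\left(16,0 \right)} \right)} - \left(-218094 + 189074\right) = \left(-1 + 16\right)^{3} \left(-508 + \left(-1 + 16\right)\right) - \left(-218094 + 189074\right) = 15^{3} \left(-508 + 15\right) - -29020 = 3375 \left(-493\right) + 29020 = -1663875 + 29020 = -1634855$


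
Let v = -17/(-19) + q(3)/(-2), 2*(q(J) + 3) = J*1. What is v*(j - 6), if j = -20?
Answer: -1625/38 ≈ -42.763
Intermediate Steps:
q(J) = -3 + J/2 (q(J) = -3 + (J*1)/2 = -3 + J/2)
v = 125/76 (v = -17/(-19) + (-3 + (½)*3)/(-2) = -17*(-1/19) + (-3 + 3/2)*(-½) = 17/19 - 3/2*(-½) = 17/19 + ¾ = 125/76 ≈ 1.6447)
v*(j - 6) = 125*(-20 - 6)/76 = (125/76)*(-26) = -1625/38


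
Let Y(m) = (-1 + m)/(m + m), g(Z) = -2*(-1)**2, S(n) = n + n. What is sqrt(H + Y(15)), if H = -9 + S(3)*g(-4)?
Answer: 2*I*sqrt(1155)/15 ≈ 4.5314*I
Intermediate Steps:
S(n) = 2*n
g(Z) = -2 (g(Z) = -2*1 = -2)
Y(m) = (-1 + m)/(2*m) (Y(m) = (-1 + m)/((2*m)) = (-1 + m)*(1/(2*m)) = (-1 + m)/(2*m))
H = -21 (H = -9 + (2*3)*(-2) = -9 + 6*(-2) = -9 - 12 = -21)
sqrt(H + Y(15)) = sqrt(-21 + (1/2)*(-1 + 15)/15) = sqrt(-21 + (1/2)*(1/15)*14) = sqrt(-21 + 7/15) = sqrt(-308/15) = 2*I*sqrt(1155)/15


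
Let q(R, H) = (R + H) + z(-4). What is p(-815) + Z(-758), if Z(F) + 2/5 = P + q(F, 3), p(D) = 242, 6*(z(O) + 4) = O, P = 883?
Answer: 5474/15 ≈ 364.93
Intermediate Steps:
z(O) = -4 + O/6
q(R, H) = -14/3 + H + R (q(R, H) = (R + H) + (-4 + (⅙)*(-4)) = (H + R) + (-4 - ⅔) = (H + R) - 14/3 = -14/3 + H + R)
Z(F) = 13214/15 + F (Z(F) = -⅖ + (883 + (-14/3 + 3 + F)) = -⅖ + (883 + (-5/3 + F)) = -⅖ + (2644/3 + F) = 13214/15 + F)
p(-815) + Z(-758) = 242 + (13214/15 - 758) = 242 + 1844/15 = 5474/15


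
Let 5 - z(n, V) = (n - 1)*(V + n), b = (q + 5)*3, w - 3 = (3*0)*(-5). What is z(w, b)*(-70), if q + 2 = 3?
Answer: 2590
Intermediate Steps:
q = 1 (q = -2 + 3 = 1)
w = 3 (w = 3 + (3*0)*(-5) = 3 + 0*(-5) = 3 + 0 = 3)
b = 18 (b = (1 + 5)*3 = 6*3 = 18)
z(n, V) = 5 - (-1 + n)*(V + n) (z(n, V) = 5 - (n - 1)*(V + n) = 5 - (-1 + n)*(V + n))
z(w, b)*(-70) = (5 + 18 + 3 - 1*3² - 1*18*3)*(-70) = (5 + 18 + 3 - 1*9 - 54)*(-70) = (5 + 18 + 3 - 9 - 54)*(-70) = -37*(-70) = 2590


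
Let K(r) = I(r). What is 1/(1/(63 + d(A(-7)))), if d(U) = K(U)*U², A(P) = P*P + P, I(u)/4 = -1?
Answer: -6993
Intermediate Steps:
I(u) = -4 (I(u) = 4*(-1) = -4)
A(P) = P + P² (A(P) = P² + P = P + P²)
K(r) = -4
d(U) = -4*U²
1/(1/(63 + d(A(-7)))) = 1/(1/(63 - 4*49*(1 - 7)²)) = 1/(1/(63 - 4*(-7*(-6))²)) = 1/(1/(63 - 4*42²)) = 1/(1/(63 - 4*1764)) = 1/(1/(63 - 7056)) = 1/(1/(-6993)) = 1/(-1/6993) = -6993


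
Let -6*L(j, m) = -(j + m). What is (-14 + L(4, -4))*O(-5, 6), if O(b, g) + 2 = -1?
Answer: 42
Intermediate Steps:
O(b, g) = -3 (O(b, g) = -2 - 1 = -3)
L(j, m) = j/6 + m/6 (L(j, m) = -(-1)*(j + m)/6 = -(-j - m)/6 = j/6 + m/6)
(-14 + L(4, -4))*O(-5, 6) = (-14 + ((1/6)*4 + (1/6)*(-4)))*(-3) = (-14 + (2/3 - 2/3))*(-3) = (-14 + 0)*(-3) = -14*(-3) = 42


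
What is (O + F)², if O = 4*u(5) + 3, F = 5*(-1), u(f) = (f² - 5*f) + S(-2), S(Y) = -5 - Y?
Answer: 196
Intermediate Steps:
u(f) = -3 + f² - 5*f (u(f) = (f² - 5*f) + (-5 - 1*(-2)) = (f² - 5*f) + (-5 + 2) = (f² - 5*f) - 3 = -3 + f² - 5*f)
F = -5
O = -9 (O = 4*(-3 + 5² - 5*5) + 3 = 4*(-3 + 25 - 25) + 3 = 4*(-3) + 3 = -12 + 3 = -9)
(O + F)² = (-9 - 5)² = (-14)² = 196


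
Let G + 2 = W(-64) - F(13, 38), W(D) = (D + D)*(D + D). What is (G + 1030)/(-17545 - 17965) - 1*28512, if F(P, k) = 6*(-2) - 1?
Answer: -202495709/7102 ≈ -28513.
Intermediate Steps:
W(D) = 4*D**2 (W(D) = (2*D)*(2*D) = 4*D**2)
F(P, k) = -13 (F(P, k) = -12 - 1 = -13)
G = 16395 (G = -2 + (4*(-64)**2 - 1*(-13)) = -2 + (4*4096 + 13) = -2 + (16384 + 13) = -2 + 16397 = 16395)
(G + 1030)/(-17545 - 17965) - 1*28512 = (16395 + 1030)/(-17545 - 17965) - 1*28512 = 17425/(-35510) - 28512 = 17425*(-1/35510) - 28512 = -3485/7102 - 28512 = -202495709/7102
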